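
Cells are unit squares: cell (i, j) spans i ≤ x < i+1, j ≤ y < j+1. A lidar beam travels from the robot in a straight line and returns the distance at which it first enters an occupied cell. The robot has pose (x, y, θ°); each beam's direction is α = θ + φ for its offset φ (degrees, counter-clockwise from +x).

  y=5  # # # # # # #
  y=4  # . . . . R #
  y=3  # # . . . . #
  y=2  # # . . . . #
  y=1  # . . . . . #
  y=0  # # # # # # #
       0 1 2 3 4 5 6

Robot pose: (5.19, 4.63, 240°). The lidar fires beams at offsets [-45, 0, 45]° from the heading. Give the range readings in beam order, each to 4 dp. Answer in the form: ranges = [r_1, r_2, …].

beam 1: φ=-45°, α=195°
  cosα=-0.9659 sinα=-0.2588 | (5,4) | tMaxX 0.1967 tMaxY 2.4341 | tΔX 1.0353 tΔY 3.8637
    t=0.1967 [x] (4,4)
    t=1.2320 [x] (3,4)
    t=2.2673 [x] (2,4)
    t=2.4341 [y] (2,3)
    t=3.3025 [x] (1,3) — stop
  → r_1 = 3.3025
beam 2: φ=0°, α=240°
  cosα=-0.5000 sinα=-0.8660 | (5,4) | tMaxX 0.3800 tMaxY 0.7275 | tΔX 2.0000 tΔY 1.1547
    t=0.3800 [x] (4,4)
    t=0.7275 [y] (4,3)
    t=1.8822 [y] (4,2)
    t=2.3800 [x] (3,2)
    t=3.0369 [y] (3,1)
    t=4.1916 [y] (3,0) — stop
  → r_2 = 4.1916
beam 3: φ=45°, α=285°
  cosα=0.2588 sinα=-0.9659 | (5,4) | tMaxX 3.1296 tMaxY 0.6522 | tΔX 3.8637 tΔY 1.0353
    t=0.6522 [y] (5,3)
    t=1.6875 [y] (5,2)
    t=2.7228 [y] (5,1)
    t=3.1296 [x] (6,1) — stop
  → r_3 = 3.1296

ranges = [3.3025, 4.1916, 3.1296]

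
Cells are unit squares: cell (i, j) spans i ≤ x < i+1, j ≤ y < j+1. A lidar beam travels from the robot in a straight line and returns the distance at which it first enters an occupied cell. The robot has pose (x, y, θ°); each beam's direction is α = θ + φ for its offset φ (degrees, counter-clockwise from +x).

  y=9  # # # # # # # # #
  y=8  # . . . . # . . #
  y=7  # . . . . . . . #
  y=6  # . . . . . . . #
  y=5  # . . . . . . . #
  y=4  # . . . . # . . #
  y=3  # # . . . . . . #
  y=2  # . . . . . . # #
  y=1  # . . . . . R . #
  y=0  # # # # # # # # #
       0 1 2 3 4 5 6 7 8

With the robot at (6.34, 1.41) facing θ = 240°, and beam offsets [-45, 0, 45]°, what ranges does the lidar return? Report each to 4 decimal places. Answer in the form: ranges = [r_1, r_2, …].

beam 1: φ=-45°, α=195°
  d=(-0.9659,-0.2588)  start (6,1)  tX=0.3520 tY=1.5841  stride 1/|dx|=1.0353 1/|dy|=3.8637
    cross x-line → (5,1), t=0.3520
    cross x-line → (4,1), t=1.3873
    cross y-line → (4,0), t=1.5841 (wall)
  → r_1 = 1.5841
beam 2: φ=0°, α=240°
  d=(-0.5000,-0.8660)  start (6,1)  tX=0.6800 tY=0.4734  stride 1/|dx|=2.0000 1/|dy|=1.1547
    cross y-line → (6,0), t=0.4734 (wall)
  → r_2 = 0.4734
beam 3: φ=45°, α=285°
  d=(0.2588,-0.9659)  start (6,1)  tX=2.5500 tY=0.4245  stride 1/|dx|=3.8637 1/|dy|=1.0353
    cross y-line → (6,0), t=0.4245 (wall)
  → r_3 = 0.4245

ranges = [1.5841, 0.4734, 0.4245]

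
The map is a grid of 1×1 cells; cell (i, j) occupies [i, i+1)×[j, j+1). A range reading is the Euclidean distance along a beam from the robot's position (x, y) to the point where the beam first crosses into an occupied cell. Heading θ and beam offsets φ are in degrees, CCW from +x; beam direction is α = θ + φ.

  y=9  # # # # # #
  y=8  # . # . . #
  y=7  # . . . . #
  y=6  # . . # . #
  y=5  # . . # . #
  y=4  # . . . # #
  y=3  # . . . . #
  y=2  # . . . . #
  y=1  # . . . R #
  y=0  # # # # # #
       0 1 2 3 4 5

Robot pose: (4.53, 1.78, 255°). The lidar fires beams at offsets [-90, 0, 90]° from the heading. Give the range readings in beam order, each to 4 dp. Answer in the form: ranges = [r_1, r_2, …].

ranges = [3.6545, 0.8075, 0.4866]

beam 1: φ=-90°, α=165°
  dir = (cos 165°, sin 165°) = (-0.9659, 0.2588); from cell (4,1)
  next x-line at t=0.5487, next y-line at t=0.8500; Δt_x=1.0353, Δt_y=3.8637
    x: enter (3,1) at t=0.5487
    y: enter (3,2) at t=0.8500
    x: enter (2,2) at t=1.5840
    x: enter (1,2) at t=2.6192
    x: enter (0,2) at t=3.6545 ← occupied
  → r_1 = 3.6545
beam 2: φ=0°, α=255°
  dir = (cos 255°, sin 255°) = (-0.2588, -0.9659); from cell (4,1)
  next x-line at t=2.0478, next y-line at t=0.8075; Δt_x=3.8637, Δt_y=1.0353
    y: enter (4,0) at t=0.8075 ← occupied
  → r_2 = 0.8075
beam 3: φ=90°, α=345°
  dir = (cos 345°, sin 345°) = (0.9659, -0.2588); from cell (4,1)
  next x-line at t=0.4866, next y-line at t=3.0137; Δt_x=1.0353, Δt_y=3.8637
    x: enter (5,1) at t=0.4866 ← occupied
  → r_3 = 0.4866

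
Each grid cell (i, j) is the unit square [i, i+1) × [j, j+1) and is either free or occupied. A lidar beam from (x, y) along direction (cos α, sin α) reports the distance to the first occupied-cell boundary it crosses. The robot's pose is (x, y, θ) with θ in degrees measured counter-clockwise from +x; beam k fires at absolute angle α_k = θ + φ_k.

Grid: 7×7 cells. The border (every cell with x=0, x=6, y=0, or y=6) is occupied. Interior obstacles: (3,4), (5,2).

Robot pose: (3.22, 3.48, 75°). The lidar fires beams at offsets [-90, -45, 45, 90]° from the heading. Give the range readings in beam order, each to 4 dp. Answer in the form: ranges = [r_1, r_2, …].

beam 1: φ=-90°, α=345°
  direction (0.9659, -0.2588); cell (3,3); t to first gridline: x 0.8075, y 1.8546 (then +1.0353 / +3.8637)
    (4,3) via x @ 0.8075
    (5,3) via x @ 1.8428
    (5,2) via y @ 1.8546  # hit
  → r_1 = 1.8546
beam 2: φ=-45°, α=30°
  direction (0.8660, 0.5000); cell (3,3); t to first gridline: x 0.9007, y 1.0400 (then +1.1547 / +2.0000)
    (4,3) via x @ 0.9007
    (4,4) via y @ 1.0400
    (5,4) via x @ 2.0554
    (5,5) via y @ 3.0400
    (6,5) via x @ 3.2101  # hit
  → r_2 = 3.2101
beam 3: φ=45°, α=120°
  direction (-0.5000, 0.8660); cell (3,3); t to first gridline: x 0.4400, y 0.6004 (then +2.0000 / +1.1547)
    (2,3) via x @ 0.4400
    (2,4) via y @ 0.6004
    (2,5) via y @ 1.7551
    (1,5) via x @ 2.4400
    (1,6) via y @ 2.9098  # hit
  → r_3 = 2.9098
beam 4: φ=90°, α=165°
  direction (-0.9659, 0.2588); cell (3,3); t to first gridline: x 0.2278, y 2.0091 (then +1.0353 / +3.8637)
    (2,3) via x @ 0.2278
    (1,3) via x @ 1.2630
    (1,4) via y @ 2.0091
    (0,4) via x @ 2.2983  # hit
  → r_4 = 2.2983

ranges = [1.8546, 3.2101, 2.9098, 2.2983]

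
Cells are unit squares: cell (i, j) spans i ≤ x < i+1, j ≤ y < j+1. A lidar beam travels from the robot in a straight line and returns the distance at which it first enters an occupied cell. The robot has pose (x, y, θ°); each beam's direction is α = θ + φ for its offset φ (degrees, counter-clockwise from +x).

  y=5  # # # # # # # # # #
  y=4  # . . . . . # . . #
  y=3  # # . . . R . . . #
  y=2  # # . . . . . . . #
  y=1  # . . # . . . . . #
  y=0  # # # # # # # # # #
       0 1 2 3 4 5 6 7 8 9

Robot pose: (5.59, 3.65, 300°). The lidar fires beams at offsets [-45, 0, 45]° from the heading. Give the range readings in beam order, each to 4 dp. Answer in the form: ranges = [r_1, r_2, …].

beam 1: φ=-45°, α=255°
  dir = (cos 255°, sin 255°) = (-0.2588, -0.9659); from cell (5,3)
  next x-line at t=2.2796, next y-line at t=0.6729; Δt_x=3.8637, Δt_y=1.0353
    y: enter (5,2) at t=0.6729
    y: enter (5,1) at t=1.7082
    x: enter (4,1) at t=2.2796
    y: enter (4,0) at t=2.7435 ← occupied
  → r_1 = 2.7435
beam 2: φ=0°, α=300°
  dir = (cos 300°, sin 300°) = (0.5000, -0.8660); from cell (5,3)
  next x-line at t=0.8200, next y-line at t=0.7506; Δt_x=2.0000, Δt_y=1.1547
    y: enter (5,2) at t=0.7506
    x: enter (6,2) at t=0.8200
    y: enter (6,1) at t=1.9053
    x: enter (7,1) at t=2.8200
    y: enter (7,0) at t=3.0600 ← occupied
  → r_2 = 3.0600
beam 3: φ=45°, α=345°
  dir = (cos 345°, sin 345°) = (0.9659, -0.2588); from cell (5,3)
  next x-line at t=0.4245, next y-line at t=2.5114; Δt_x=1.0353, Δt_y=3.8637
    x: enter (6,3) at t=0.4245
    x: enter (7,3) at t=1.4597
    x: enter (8,3) at t=2.4950
    y: enter (8,2) at t=2.5114
    x: enter (9,2) at t=3.5303 ← occupied
  → r_3 = 3.5303

ranges = [2.7435, 3.0600, 3.5303]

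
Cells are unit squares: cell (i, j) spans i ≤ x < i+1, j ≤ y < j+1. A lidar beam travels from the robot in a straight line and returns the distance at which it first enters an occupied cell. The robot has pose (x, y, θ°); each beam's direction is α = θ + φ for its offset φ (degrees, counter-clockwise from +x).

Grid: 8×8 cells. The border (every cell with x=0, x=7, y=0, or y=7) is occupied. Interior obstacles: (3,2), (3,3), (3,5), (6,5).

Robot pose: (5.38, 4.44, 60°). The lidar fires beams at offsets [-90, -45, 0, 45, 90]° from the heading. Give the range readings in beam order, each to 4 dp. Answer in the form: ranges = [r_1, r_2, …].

ranges = [1.8706, 1.6771, 1.2400, 2.6503, 1.5935]

beam 1: φ=-90°, α=330°
  cosα=0.8660 sinα=-0.5000 | (5,4) | tMaxX 0.7159 tMaxY 0.8800 | tΔX 1.1547 tΔY 2.0000
    t=0.7159 [x] (6,4)
    t=0.8800 [y] (6,3)
    t=1.8706 [x] (7,3) — stop
  → r_1 = 1.8706
beam 2: φ=-45°, α=15°
  cosα=0.9659 sinα=0.2588 | (5,4) | tMaxX 0.6419 tMaxY 2.1637 | tΔX 1.0353 tΔY 3.8637
    t=0.6419 [x] (6,4)
    t=1.6771 [x] (7,4) — stop
  → r_2 = 1.6771
beam 3: φ=0°, α=60°
  cosα=0.5000 sinα=0.8660 | (5,4) | tMaxX 1.2400 tMaxY 0.6466 | tΔX 2.0000 tΔY 1.1547
    t=0.6466 [y] (5,5)
    t=1.2400 [x] (6,5) — stop
  → r_3 = 1.2400
beam 4: φ=45°, α=105°
  cosα=-0.2588 sinα=0.9659 | (5,4) | tMaxX 1.4682 tMaxY 0.5798 | tΔX 3.8637 tΔY 1.0353
    t=0.5798 [y] (5,5)
    t=1.4682 [x] (4,5)
    t=1.6150 [y] (4,6)
    t=2.6503 [y] (4,7) — stop
  → r_4 = 2.6503
beam 5: φ=90°, α=150°
  cosα=-0.8660 sinα=0.5000 | (5,4) | tMaxX 0.4388 tMaxY 1.1200 | tΔX 1.1547 tΔY 2.0000
    t=0.4388 [x] (4,4)
    t=1.1200 [y] (4,5)
    t=1.5935 [x] (3,5) — stop
  → r_5 = 1.5935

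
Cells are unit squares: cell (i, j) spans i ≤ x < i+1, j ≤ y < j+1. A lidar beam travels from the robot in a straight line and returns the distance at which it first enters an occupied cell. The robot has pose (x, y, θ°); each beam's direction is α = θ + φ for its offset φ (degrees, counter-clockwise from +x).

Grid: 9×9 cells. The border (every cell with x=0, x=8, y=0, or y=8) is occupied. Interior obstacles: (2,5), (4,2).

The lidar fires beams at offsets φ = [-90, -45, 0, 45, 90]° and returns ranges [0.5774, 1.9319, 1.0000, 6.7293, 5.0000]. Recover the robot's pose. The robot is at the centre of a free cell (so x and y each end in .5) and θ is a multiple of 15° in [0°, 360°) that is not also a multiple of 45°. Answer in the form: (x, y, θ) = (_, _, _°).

(x, y, θ) = (3.5, 1.5, 30°)

Candidates: 47 free-cell centres × 16 headings = 752 poses. Raycast each; keep the one whose scan matches to 4 dp.
  (3.5, 1.5, 15°): beam 1 = 0.5176 ≠ 0.5774 ✗
  (5.5, 7.5, 240°): beam 1 = 1.0000 ≠ 0.5774 ✗
  (7.5, 5.5, 30°): beam 1 = 1.0000 ≠ 0.5774 ✗
  (5.5, 6.5, 300°): beam 1 = 2.8868 ≠ 0.5774 ✗
  …
  (3.5, 1.5, 30°): r_1=0.5774, r_2=1.9319, r_3=1.0000, r_4=6.7293, r_5=5.0000 — all match ✓
Unique over the lattice → pose = (3.5, 1.5, 30°).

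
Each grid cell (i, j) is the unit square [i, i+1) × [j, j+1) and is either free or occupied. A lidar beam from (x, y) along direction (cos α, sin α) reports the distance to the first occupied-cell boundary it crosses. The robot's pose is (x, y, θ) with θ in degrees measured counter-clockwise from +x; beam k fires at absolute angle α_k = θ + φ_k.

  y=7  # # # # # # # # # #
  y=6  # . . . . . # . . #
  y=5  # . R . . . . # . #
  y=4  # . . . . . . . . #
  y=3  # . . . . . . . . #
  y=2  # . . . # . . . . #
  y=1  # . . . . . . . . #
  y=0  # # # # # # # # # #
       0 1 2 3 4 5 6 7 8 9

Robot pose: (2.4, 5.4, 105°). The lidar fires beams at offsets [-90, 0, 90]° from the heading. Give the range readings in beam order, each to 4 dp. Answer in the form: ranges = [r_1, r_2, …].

ranges = [3.7270, 1.6564, 1.4494]

beam 1: φ=-90°, α=15°
  direction (0.9659, 0.2588); cell (2,5); t to first gridline: x 0.6212, y 2.3182 (then +1.0353 / +3.8637)
    (3,5) via x @ 0.6212
    (4,5) via x @ 1.6564
    (4,6) via y @ 2.3182
    (5,6) via x @ 2.6917
    (6,6) via x @ 3.7270  # hit
  → r_1 = 3.7270
beam 2: φ=0°, α=105°
  direction (-0.2588, 0.9659); cell (2,5); t to first gridline: x 1.5455, y 0.6212 (then +3.8637 / +1.0353)
    (2,6) via y @ 0.6212
    (1,6) via x @ 1.5455
    (1,7) via y @ 1.6564  # hit
  → r_2 = 1.6564
beam 3: φ=90°, α=195°
  direction (-0.9659, -0.2588); cell (2,5); t to first gridline: x 0.4141, y 1.5455 (then +1.0353 / +3.8637)
    (1,5) via x @ 0.4141
    (0,5) via x @ 1.4494  # hit
  → r_3 = 1.4494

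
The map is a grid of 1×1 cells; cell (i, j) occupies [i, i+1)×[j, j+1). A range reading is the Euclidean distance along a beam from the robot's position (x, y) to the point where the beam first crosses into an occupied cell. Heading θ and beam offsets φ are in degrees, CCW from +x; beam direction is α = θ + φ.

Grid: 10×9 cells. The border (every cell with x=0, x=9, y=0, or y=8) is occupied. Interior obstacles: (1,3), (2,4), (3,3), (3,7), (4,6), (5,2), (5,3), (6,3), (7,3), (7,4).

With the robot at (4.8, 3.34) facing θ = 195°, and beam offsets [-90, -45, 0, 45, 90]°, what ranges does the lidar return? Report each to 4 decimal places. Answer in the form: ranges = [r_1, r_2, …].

ranges = [2.7538, 0.9238, 0.8282, 2.7020, 0.7727]

beam 1: φ=-90°, α=105°
  d=(-0.2588,0.9659)  start (4,3)  tX=3.0910 tY=0.6833  stride 1/|dx|=3.8637 1/|dy|=1.0353
    cross y-line → (4,4), t=0.6833
    cross y-line → (4,5), t=1.7186
    cross y-line → (4,6), t=2.7538 (wall)
  → r_1 = 2.7538
beam 2: φ=-45°, α=150°
  d=(-0.8660,0.5000)  start (4,3)  tX=0.9238 tY=1.3200  stride 1/|dx|=1.1547 1/|dy|=2.0000
    cross x-line → (3,3), t=0.9238 (wall)
  → r_2 = 0.9238
beam 3: φ=0°, α=195°
  d=(-0.9659,-0.2588)  start (4,3)  tX=0.8282 tY=1.3137  stride 1/|dx|=1.0353 1/|dy|=3.8637
    cross x-line → (3,3), t=0.8282 (wall)
  → r_3 = 0.8282
beam 4: φ=45°, α=240°
  d=(-0.5000,-0.8660)  start (4,3)  tX=1.6000 tY=0.3926  stride 1/|dx|=2.0000 1/|dy|=1.1547
    cross y-line → (4,2), t=0.3926
    cross y-line → (4,1), t=1.5473
    cross x-line → (3,1), t=1.6000
    cross y-line → (3,0), t=2.7020 (wall)
  → r_4 = 2.7020
beam 5: φ=90°, α=285°
  d=(0.2588,-0.9659)  start (4,3)  tX=0.7727 tY=0.3520  stride 1/|dx|=3.8637 1/|dy|=1.0353
    cross y-line → (4,2), t=0.3520
    cross x-line → (5,2), t=0.7727 (wall)
  → r_5 = 0.7727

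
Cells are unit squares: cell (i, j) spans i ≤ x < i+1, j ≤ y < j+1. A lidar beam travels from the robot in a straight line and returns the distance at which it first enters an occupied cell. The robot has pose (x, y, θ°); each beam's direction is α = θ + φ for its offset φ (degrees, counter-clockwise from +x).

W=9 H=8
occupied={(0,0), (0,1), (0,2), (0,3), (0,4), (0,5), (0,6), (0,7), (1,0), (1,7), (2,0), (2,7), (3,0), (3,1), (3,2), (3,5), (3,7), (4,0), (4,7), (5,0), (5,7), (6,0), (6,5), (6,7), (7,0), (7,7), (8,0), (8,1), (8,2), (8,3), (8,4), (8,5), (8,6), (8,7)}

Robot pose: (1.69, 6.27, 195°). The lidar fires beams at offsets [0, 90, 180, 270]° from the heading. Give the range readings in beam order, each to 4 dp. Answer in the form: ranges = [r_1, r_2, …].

beam 1: φ=0°, α=195°
  d=(-0.9659,-0.2588)  start (1,6)  tX=0.7143 tY=1.0432  stride 1/|dx|=1.0353 1/|dy|=3.8637
    cross x-line → (0,6), t=0.7143 (wall)
  → r_1 = 0.7143
beam 2: φ=90°, α=285°
  d=(0.2588,-0.9659)  start (1,6)  tX=1.1977 tY=0.2795  stride 1/|dx|=3.8637 1/|dy|=1.0353
    cross y-line → (1,5), t=0.2795
    cross x-line → (2,5), t=1.1977
    cross y-line → (2,4), t=1.3148
    cross y-line → (2,3), t=2.3501
    cross y-line → (2,2), t=3.3854
    cross y-line → (2,1), t=4.4206
    cross x-line → (3,1), t=5.0615 (wall)
  → r_2 = 5.0615
beam 3: φ=180°, α=15°
  d=(0.9659,0.2588)  start (1,6)  tX=0.3209 tY=2.8205  stride 1/|dx|=1.0353 1/|dy|=3.8637
    cross x-line → (2,6), t=0.3209
    cross x-line → (3,6), t=1.3562
    cross x-line → (4,6), t=2.3915
    cross y-line → (4,7), t=2.8205 (wall)
  → r_3 = 2.8205
beam 4: φ=270°, α=105°
  d=(-0.2588,0.9659)  start (1,6)  tX=2.6660 tY=0.7558  stride 1/|dx|=3.8637 1/|dy|=1.0353
    cross y-line → (1,7), t=0.7558 (wall)
  → r_4 = 0.7558

ranges = [0.7143, 5.0615, 2.8205, 0.7558]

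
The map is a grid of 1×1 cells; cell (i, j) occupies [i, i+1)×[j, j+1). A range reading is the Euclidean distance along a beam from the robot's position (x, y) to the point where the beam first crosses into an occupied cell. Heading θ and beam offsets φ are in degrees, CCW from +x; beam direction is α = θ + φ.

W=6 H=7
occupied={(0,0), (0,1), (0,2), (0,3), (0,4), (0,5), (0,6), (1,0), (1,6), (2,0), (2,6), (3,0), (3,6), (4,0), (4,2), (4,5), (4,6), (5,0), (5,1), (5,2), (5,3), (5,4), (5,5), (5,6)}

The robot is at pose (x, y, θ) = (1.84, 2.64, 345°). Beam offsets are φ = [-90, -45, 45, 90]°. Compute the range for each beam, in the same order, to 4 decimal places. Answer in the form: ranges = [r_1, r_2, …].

ranges = [1.6979, 1.8937, 3.6489, 3.4785]

beam 1: φ=-90°, α=255°
  dir = (cos 255°, sin 255°) = (-0.2588, -0.9659); from cell (1,2)
  next x-line at t=3.2455, next y-line at t=0.6626; Δt_x=3.8637, Δt_y=1.0353
    y: enter (1,1) at t=0.6626
    y: enter (1,0) at t=1.6979 ← occupied
  → r_1 = 1.6979
beam 2: φ=-45°, α=300°
  dir = (cos 300°, sin 300°) = (0.5000, -0.8660); from cell (1,2)
  next x-line at t=0.3200, next y-line at t=0.7390; Δt_x=2.0000, Δt_y=1.1547
    x: enter (2,2) at t=0.3200
    y: enter (2,1) at t=0.7390
    y: enter (2,0) at t=1.8937 ← occupied
  → r_2 = 1.8937
beam 3: φ=45°, α=30°
  dir = (cos 30°, sin 30°) = (0.8660, 0.5000); from cell (1,2)
  next x-line at t=0.1848, next y-line at t=0.7200; Δt_x=1.1547, Δt_y=2.0000
    x: enter (2,2) at t=0.1848
    y: enter (2,3) at t=0.7200
    x: enter (3,3) at t=1.3395
    x: enter (4,3) at t=2.4942
    y: enter (4,4) at t=2.7200
    x: enter (5,4) at t=3.6489 ← occupied
  → r_3 = 3.6489
beam 4: φ=90°, α=75°
  dir = (cos 75°, sin 75°) = (0.2588, 0.9659); from cell (1,2)
  next x-line at t=0.6182, next y-line at t=0.3727; Δt_x=3.8637, Δt_y=1.0353
    y: enter (1,3) at t=0.3727
    x: enter (2,3) at t=0.6182
    y: enter (2,4) at t=1.4080
    y: enter (2,5) at t=2.4433
    y: enter (2,6) at t=3.4785 ← occupied
  → r_4 = 3.4785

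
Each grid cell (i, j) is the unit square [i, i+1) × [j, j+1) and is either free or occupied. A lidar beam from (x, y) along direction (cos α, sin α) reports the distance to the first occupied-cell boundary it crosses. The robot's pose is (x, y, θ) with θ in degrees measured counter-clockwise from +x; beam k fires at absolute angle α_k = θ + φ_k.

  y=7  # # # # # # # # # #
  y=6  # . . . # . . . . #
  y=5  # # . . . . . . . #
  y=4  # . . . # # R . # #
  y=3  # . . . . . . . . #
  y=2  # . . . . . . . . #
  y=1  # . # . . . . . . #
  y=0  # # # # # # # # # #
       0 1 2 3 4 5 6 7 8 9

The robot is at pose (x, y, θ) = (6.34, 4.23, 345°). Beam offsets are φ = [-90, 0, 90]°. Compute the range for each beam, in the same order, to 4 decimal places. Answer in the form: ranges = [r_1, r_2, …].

ranges = [3.3439, 2.7538, 2.8677]

beam 1: φ=-90°, α=255°
  cosα=-0.2588 sinα=-0.9659 | (6,4) | tMaxX 1.3137 tMaxY 0.2381 | tΔX 3.8637 tΔY 1.0353
    t=0.2381 [y] (6,3)
    t=1.2734 [y] (6,2)
    t=1.3137 [x] (5,2)
    t=2.3087 [y] (5,1)
    t=3.3439 [y] (5,0) — stop
  → r_1 = 3.3439
beam 2: φ=0°, α=345°
  cosα=0.9659 sinα=-0.2588 | (6,4) | tMaxX 0.6833 tMaxY 0.8887 | tΔX 1.0353 tΔY 3.8637
    t=0.6833 [x] (7,4)
    t=0.8887 [y] (7,3)
    t=1.7186 [x] (8,3)
    t=2.7538 [x] (9,3) — stop
  → r_2 = 2.7538
beam 3: φ=90°, α=75°
  cosα=0.2588 sinα=0.9659 | (6,4) | tMaxX 2.5500 tMaxY 0.7972 | tΔX 3.8637 tΔY 1.0353
    t=0.7972 [y] (6,5)
    t=1.8324 [y] (6,6)
    t=2.5500 [x] (7,6)
    t=2.8677 [y] (7,7) — stop
  → r_3 = 2.8677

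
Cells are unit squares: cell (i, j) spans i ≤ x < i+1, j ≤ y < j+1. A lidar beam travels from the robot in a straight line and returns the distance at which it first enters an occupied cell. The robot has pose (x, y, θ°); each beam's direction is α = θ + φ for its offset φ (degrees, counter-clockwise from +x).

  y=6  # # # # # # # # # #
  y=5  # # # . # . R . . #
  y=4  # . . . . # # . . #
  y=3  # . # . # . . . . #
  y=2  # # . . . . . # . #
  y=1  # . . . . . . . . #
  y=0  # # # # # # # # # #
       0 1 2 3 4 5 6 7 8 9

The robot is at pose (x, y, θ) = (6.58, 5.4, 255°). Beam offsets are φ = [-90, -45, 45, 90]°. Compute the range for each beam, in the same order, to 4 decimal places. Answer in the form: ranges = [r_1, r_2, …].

beam 1: φ=-90°, α=165°
  d=(-0.9659,0.2588)  start (6,5)  tX=0.6005 tY=2.3182  stride 1/|dx|=1.0353 1/|dy|=3.8637
    cross x-line → (5,5), t=0.6005
    cross x-line → (4,5), t=1.6357 (wall)
  → r_1 = 1.6357
beam 2: φ=-45°, α=210°
  d=(-0.8660,-0.5000)  start (6,5)  tX=0.6697 tY=0.8000  stride 1/|dx|=1.1547 1/|dy|=2.0000
    cross x-line → (5,5), t=0.6697
    cross y-line → (5,4), t=0.8000 (wall)
  → r_2 = 0.8000
beam 3: φ=45°, α=300°
  d=(0.5000,-0.8660)  start (6,5)  tX=0.8400 tY=0.4619  stride 1/|dx|=2.0000 1/|dy|=1.1547
    cross y-line → (6,4), t=0.4619 (wall)
  → r_3 = 0.4619
beam 4: φ=90°, α=345°
  d=(0.9659,-0.2588)  start (6,5)  tX=0.4348 tY=1.5455  stride 1/|dx|=1.0353 1/|dy|=3.8637
    cross x-line → (7,5), t=0.4348
    cross x-line → (8,5), t=1.4701
    cross y-line → (8,4), t=1.5455
    cross x-line → (9,4), t=2.5054 (wall)
  → r_4 = 2.5054

ranges = [1.6357, 0.8000, 0.4619, 2.5054]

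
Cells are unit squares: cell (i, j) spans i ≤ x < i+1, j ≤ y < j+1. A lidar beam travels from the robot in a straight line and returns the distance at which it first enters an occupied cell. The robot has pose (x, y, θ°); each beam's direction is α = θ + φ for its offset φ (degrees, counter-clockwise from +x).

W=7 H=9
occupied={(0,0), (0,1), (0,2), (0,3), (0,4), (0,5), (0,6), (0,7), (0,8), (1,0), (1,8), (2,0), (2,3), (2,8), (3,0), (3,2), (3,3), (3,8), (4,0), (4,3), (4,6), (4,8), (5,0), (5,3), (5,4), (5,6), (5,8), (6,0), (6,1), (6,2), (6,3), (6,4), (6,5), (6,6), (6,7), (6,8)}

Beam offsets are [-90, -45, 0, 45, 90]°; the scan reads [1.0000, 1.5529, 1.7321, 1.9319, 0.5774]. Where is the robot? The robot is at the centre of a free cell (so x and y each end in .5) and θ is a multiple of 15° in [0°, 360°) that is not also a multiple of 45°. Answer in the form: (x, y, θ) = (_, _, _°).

The pose lattice has 27·16 = 432 candidates. Test each by forward raycasting.
  (4.5, 7.5, 120°): beam 2 = 0.5176 ≠ 1.5529 ✗
  (2.5, 7.5, 120°): beam 2 = 0.5176 ≠ 1.5529 ✗
  (4.5, 2.5, 210°): beam 1 = 0.5774 ≠ 1.0000 ✗
  …
  (5.5, 1.5, 150°): r_1=1.0000, r_2=1.5529, r_3=1.7321, r_4=1.9319, r_5=0.5774 — all match ✓
No second candidate reproduces the full scan.

(x, y, θ) = (5.5, 1.5, 150°)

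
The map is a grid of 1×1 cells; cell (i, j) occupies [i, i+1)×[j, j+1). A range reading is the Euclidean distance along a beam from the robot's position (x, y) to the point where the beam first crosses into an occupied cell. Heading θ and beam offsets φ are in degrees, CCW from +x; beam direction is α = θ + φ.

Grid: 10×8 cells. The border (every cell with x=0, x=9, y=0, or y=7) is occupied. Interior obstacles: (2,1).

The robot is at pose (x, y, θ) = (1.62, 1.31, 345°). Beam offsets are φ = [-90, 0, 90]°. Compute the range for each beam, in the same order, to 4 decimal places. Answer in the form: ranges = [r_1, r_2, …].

ranges = [0.3209, 0.3934, 5.8907]

beam 1: φ=-90°, α=255°
  dir = (cos 255°, sin 255°) = (-0.2588, -0.9659); from cell (1,1)
  next x-line at t=2.3955, next y-line at t=0.3209; Δt_x=3.8637, Δt_y=1.0353
    y: enter (1,0) at t=0.3209 ← occupied
  → r_1 = 0.3209
beam 2: φ=0°, α=345°
  dir = (cos 345°, sin 345°) = (0.9659, -0.2588); from cell (1,1)
  next x-line at t=0.3934, next y-line at t=1.1977; Δt_x=1.0353, Δt_y=3.8637
    x: enter (2,1) at t=0.3934 ← occupied
  → r_2 = 0.3934
beam 3: φ=90°, α=75°
  dir = (cos 75°, sin 75°) = (0.2588, 0.9659); from cell (1,1)
  next x-line at t=1.4682, next y-line at t=0.7143; Δt_x=3.8637, Δt_y=1.0353
    y: enter (1,2) at t=0.7143
    x: enter (2,2) at t=1.4682
    y: enter (2,3) at t=1.7496
    y: enter (2,4) at t=2.7849
    y: enter (2,5) at t=3.8202
    y: enter (2,6) at t=4.8554
    x: enter (3,6) at t=5.3319
    y: enter (3,7) at t=5.8907 ← occupied
  → r_3 = 5.8907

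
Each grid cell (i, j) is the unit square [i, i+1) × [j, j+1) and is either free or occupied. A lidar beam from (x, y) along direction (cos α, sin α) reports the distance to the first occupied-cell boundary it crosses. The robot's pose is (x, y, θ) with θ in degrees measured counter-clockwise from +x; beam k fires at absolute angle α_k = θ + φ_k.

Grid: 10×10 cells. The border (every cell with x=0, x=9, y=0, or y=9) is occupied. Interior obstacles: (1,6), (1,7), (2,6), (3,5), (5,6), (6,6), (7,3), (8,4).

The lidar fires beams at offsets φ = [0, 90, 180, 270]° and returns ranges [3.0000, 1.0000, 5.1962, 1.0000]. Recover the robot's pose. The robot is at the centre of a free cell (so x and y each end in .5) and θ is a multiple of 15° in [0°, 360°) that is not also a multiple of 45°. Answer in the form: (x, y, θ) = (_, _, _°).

(x, y, θ) = (7.5, 5.5, 60°)

The pose lattice has 56·16 = 896 candidates. Test each by forward raycasting.
  (1.5, 2.5, 75°): beam 1 = 3.6235 ≠ 3.0000 ✗
  (2.5, 3.5, 330°): beam 1 = 5.0000 ≠ 3.0000 ✗
  (1.5, 3.5, 195°): beam 1 = 0.5176 ≠ 3.0000 ✗
  …
  (7.5, 5.5, 60°): r_1=3.0000, r_2=1.0000, r_3=5.1962, r_4=1.0000 — all match ✓
Only this pose fits every beam.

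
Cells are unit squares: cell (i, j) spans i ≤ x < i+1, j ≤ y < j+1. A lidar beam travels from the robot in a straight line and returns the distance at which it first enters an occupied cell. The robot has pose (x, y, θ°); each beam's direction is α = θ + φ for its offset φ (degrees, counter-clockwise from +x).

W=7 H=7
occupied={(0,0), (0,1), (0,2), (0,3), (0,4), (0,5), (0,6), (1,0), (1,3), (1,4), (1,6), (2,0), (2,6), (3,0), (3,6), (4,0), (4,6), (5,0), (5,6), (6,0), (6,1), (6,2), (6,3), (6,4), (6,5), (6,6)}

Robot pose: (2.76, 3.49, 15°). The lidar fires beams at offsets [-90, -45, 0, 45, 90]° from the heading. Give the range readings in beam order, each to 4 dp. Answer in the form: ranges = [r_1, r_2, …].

ranges = [2.5778, 3.7412, 3.3543, 2.8983, 2.5985]

beam 1: φ=-90°, α=285°
  cosα=0.2588 sinα=-0.9659 | (2,3) | tMaxX 0.9273 tMaxY 0.5073 | tΔX 3.8637 tΔY 1.0353
    t=0.5073 [y] (2,2)
    t=0.9273 [x] (3,2)
    t=1.5426 [y] (3,1)
    t=2.5778 [y] (3,0) — stop
  → r_1 = 2.5778
beam 2: φ=-45°, α=330°
  cosα=0.8660 sinα=-0.5000 | (2,3) | tMaxX 0.2771 tMaxY 0.9800 | tΔX 1.1547 tΔY 2.0000
    t=0.2771 [x] (3,3)
    t=0.9800 [y] (3,2)
    t=1.4318 [x] (4,2)
    t=2.5865 [x] (5,2)
    t=2.9800 [y] (5,1)
    t=3.7412 [x] (6,1) — stop
  → r_2 = 3.7412
beam 3: φ=0°, α=15°
  cosα=0.9659 sinα=0.2588 | (2,3) | tMaxX 0.2485 tMaxY 1.9705 | tΔX 1.0353 tΔY 3.8637
    t=0.2485 [x] (3,3)
    t=1.2837 [x] (4,3)
    t=1.9705 [y] (4,4)
    t=2.3190 [x] (5,4)
    t=3.3543 [x] (6,4) — stop
  → r_3 = 3.3543
beam 4: φ=45°, α=60°
  cosα=0.5000 sinα=0.8660 | (2,3) | tMaxX 0.4800 tMaxY 0.5889 | tΔX 2.0000 tΔY 1.1547
    t=0.4800 [x] (3,3)
    t=0.5889 [y] (3,4)
    t=1.7436 [y] (3,5)
    t=2.4800 [x] (4,5)
    t=2.8983 [y] (4,6) — stop
  → r_4 = 2.8983
beam 5: φ=90°, α=105°
  cosα=-0.2588 sinα=0.9659 | (2,3) | tMaxX 2.9364 tMaxY 0.5280 | tΔX 3.8637 tΔY 1.0353
    t=0.5280 [y] (2,4)
    t=1.5633 [y] (2,5)
    t=2.5985 [y] (2,6) — stop
  → r_5 = 2.5985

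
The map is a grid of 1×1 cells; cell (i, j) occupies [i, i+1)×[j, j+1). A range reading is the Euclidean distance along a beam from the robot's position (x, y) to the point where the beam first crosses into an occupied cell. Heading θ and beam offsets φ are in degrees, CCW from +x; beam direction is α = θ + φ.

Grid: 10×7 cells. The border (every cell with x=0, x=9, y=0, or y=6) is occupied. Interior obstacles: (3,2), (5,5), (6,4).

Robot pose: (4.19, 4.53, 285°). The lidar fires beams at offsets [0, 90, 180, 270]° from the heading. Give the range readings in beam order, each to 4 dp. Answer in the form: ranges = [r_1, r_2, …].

beam 1: φ=0°, α=285°
  cosα=0.2588 sinα=-0.9659 | (4,4) | tMaxX 3.1296 tMaxY 0.5487 | tΔX 3.8637 tΔY 1.0353
    t=0.5487 [y] (4,3)
    t=1.5840 [y] (4,2)
    t=2.6192 [y] (4,1)
    t=3.1296 [x] (5,1)
    t=3.6545 [y] (5,0) — stop
  → r_1 = 3.6545
beam 2: φ=90°, α=15°
  cosα=0.9659 sinα=0.2588 | (4,4) | tMaxX 0.8386 tMaxY 1.8159 | tΔX 1.0353 tΔY 3.8637
    t=0.8386 [x] (5,4)
    t=1.8159 [y] (5,5) — stop
  → r_2 = 1.8159
beam 3: φ=180°, α=105°
  cosα=-0.2588 sinα=0.9659 | (4,4) | tMaxX 0.7341 tMaxY 0.4866 | tΔX 3.8637 tΔY 1.0353
    t=0.4866 [y] (4,5)
    t=0.7341 [x] (3,5)
    t=1.5219 [y] (3,6) — stop
  → r_3 = 1.5219
beam 4: φ=270°, α=195°
  cosα=-0.9659 sinα=-0.2588 | (4,4) | tMaxX 0.1967 tMaxY 2.0478 | tΔX 1.0353 tΔY 3.8637
    t=0.1967 [x] (3,4)
    t=1.2320 [x] (2,4)
    t=2.0478 [y] (2,3)
    t=2.2673 [x] (1,3)
    t=3.3025 [x] (0,3) — stop
  → r_4 = 3.3025

ranges = [3.6545, 1.8159, 1.5219, 3.3025]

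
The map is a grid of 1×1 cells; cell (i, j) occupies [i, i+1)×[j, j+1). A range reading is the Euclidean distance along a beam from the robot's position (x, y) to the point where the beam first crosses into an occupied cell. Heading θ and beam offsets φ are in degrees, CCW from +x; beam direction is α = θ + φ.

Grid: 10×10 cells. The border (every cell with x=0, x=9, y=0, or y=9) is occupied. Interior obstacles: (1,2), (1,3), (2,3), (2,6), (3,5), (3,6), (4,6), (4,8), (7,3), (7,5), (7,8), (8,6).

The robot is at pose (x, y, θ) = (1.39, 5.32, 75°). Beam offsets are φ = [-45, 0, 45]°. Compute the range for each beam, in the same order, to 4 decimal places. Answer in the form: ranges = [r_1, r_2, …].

ranges = [1.3600, 3.8098, 0.7800]

beam 1: φ=-45°, α=30°
  dir = (cos 30°, sin 30°) = (0.8660, 0.5000); from cell (1,5)
  next x-line at t=0.7044, next y-line at t=1.3600; Δt_x=1.1547, Δt_y=2.0000
    x: enter (2,5) at t=0.7044
    y: enter (2,6) at t=1.3600 ← occupied
  → r_1 = 1.3600
beam 2: φ=0°, α=75°
  dir = (cos 75°, sin 75°) = (0.2588, 0.9659); from cell (1,5)
  next x-line at t=2.3569, next y-line at t=0.7040; Δt_x=3.8637, Δt_y=1.0353
    y: enter (1,6) at t=0.7040
    y: enter (1,7) at t=1.7393
    x: enter (2,7) at t=2.3569
    y: enter (2,8) at t=2.7745
    y: enter (2,9) at t=3.8098 ← occupied
  → r_2 = 3.8098
beam 3: φ=45°, α=120°
  dir = (cos 120°, sin 120°) = (-0.5000, 0.8660); from cell (1,5)
  next x-line at t=0.7800, next y-line at t=0.7852; Δt_x=2.0000, Δt_y=1.1547
    x: enter (0,5) at t=0.7800 ← occupied
  → r_3 = 0.7800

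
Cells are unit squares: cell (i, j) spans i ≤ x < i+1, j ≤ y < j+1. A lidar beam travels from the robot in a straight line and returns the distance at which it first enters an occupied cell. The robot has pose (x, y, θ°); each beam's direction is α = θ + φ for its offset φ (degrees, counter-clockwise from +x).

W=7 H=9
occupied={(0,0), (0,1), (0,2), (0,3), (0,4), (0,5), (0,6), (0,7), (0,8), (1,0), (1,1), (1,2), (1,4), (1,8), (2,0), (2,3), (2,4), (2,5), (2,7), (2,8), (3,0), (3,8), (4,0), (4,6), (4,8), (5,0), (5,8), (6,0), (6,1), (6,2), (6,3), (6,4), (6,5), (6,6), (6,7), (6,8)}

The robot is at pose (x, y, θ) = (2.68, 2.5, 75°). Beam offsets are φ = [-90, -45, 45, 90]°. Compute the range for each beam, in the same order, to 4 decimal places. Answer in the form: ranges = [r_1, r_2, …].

beam 1: φ=-90°, α=345°
  d=(0.9659,-0.2588)  start (2,2)  tX=0.3313 tY=1.9319  stride 1/|dx|=1.0353 1/|dy|=3.8637
    cross x-line → (3,2), t=0.3313
    cross x-line → (4,2), t=1.3666
    cross y-line → (4,1), t=1.9319
    cross x-line → (5,1), t=2.4018
    cross x-line → (6,1), t=3.4371 (wall)
  → r_1 = 3.4371
beam 2: φ=-45°, α=30°
  d=(0.8660,0.5000)  start (2,2)  tX=0.3695 tY=1.0000  stride 1/|dx|=1.1547 1/|dy|=2.0000
    cross x-line → (3,2), t=0.3695
    cross y-line → (3,3), t=1.0000
    cross x-line → (4,3), t=1.5242
    cross x-line → (5,3), t=2.6789
    cross y-line → (5,4), t=3.0000
    cross x-line → (6,4), t=3.8336 (wall)
  → r_2 = 3.8336
beam 3: φ=45°, α=120°
  d=(-0.5000,0.8660)  start (2,2)  tX=1.3600 tY=0.5774  stride 1/|dx|=2.0000 1/|dy|=1.1547
    cross y-line → (2,3), t=0.5774 (wall)
  → r_3 = 0.5774
beam 4: φ=90°, α=165°
  d=(-0.9659,0.2588)  start (2,2)  tX=0.7040 tY=1.9319  stride 1/|dx|=1.0353 1/|dy|=3.8637
    cross x-line → (1,2), t=0.7040 (wall)
  → r_4 = 0.7040

ranges = [3.4371, 3.8336, 0.5774, 0.7040]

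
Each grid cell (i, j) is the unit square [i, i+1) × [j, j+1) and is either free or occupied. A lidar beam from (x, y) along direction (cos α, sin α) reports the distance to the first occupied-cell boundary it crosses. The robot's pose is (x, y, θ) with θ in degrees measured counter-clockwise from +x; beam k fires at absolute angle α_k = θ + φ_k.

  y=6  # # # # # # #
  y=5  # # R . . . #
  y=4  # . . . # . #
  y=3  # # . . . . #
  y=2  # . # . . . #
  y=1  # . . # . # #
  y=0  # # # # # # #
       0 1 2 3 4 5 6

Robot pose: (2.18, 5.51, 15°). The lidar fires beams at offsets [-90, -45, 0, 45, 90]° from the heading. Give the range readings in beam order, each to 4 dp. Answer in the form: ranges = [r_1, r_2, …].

ranges = [2.5985, 2.1016, 1.8932, 0.5658, 0.5073]

beam 1: φ=-90°, α=285°
  d=(0.2588,-0.9659)  start (2,5)  tX=3.1682 tY=0.5280  stride 1/|dx|=3.8637 1/|dy|=1.0353
    cross y-line → (2,4), t=0.5280
    cross y-line → (2,3), t=1.5633
    cross y-line → (2,2), t=2.5985 (wall)
  → r_1 = 2.5985
beam 2: φ=-45°, α=330°
  d=(0.8660,-0.5000)  start (2,5)  tX=0.9469 tY=1.0200  stride 1/|dx|=1.1547 1/|dy|=2.0000
    cross x-line → (3,5), t=0.9469
    cross y-line → (3,4), t=1.0200
    cross x-line → (4,4), t=2.1016 (wall)
  → r_2 = 2.1016
beam 3: φ=0°, α=15°
  d=(0.9659,0.2588)  start (2,5)  tX=0.8489 tY=1.8932  stride 1/|dx|=1.0353 1/|dy|=3.8637
    cross x-line → (3,5), t=0.8489
    cross x-line → (4,5), t=1.8842
    cross y-line → (4,6), t=1.8932 (wall)
  → r_3 = 1.8932
beam 4: φ=45°, α=60°
  d=(0.5000,0.8660)  start (2,5)  tX=1.6400 tY=0.5658  stride 1/|dx|=2.0000 1/|dy|=1.1547
    cross y-line → (2,6), t=0.5658 (wall)
  → r_4 = 0.5658
beam 5: φ=90°, α=105°
  d=(-0.2588,0.9659)  start (2,5)  tX=0.6955 tY=0.5073  stride 1/|dx|=3.8637 1/|dy|=1.0353
    cross y-line → (2,6), t=0.5073 (wall)
  → r_5 = 0.5073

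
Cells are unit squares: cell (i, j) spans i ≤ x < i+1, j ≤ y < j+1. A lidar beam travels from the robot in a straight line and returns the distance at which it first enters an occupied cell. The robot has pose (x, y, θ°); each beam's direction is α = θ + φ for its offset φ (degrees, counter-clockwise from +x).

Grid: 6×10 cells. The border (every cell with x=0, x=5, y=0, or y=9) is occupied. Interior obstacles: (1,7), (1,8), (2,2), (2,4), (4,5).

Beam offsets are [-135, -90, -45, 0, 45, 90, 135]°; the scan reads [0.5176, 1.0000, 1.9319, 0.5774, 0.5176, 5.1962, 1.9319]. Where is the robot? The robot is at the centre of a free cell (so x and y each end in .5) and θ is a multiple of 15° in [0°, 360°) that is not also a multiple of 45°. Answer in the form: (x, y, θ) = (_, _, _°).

(x, y, θ) = (1.5, 4.5, 330°)

Candidates: 27 free-cell centres × 16 headings = 432 poses. Raycast each; keep the one whose scan matches to 4 dp.
  (2.5, 1.5, 105°): beam 1 = 1.0000 ≠ 0.5176 ✗
  (1.5, 2.5, 120°): beam 2 = 0.5774 ≠ 1.0000 ✗
  (3.5, 3.5, 105°): beam 1 = 1.7321 ≠ 0.5176 ✗
  …
  (1.5, 4.5, 330°): r_1=0.5176, r_2=1.0000, r_3=1.9319, r_4=0.5774, r_5=0.5176, r_6=5.1962, r_7=1.9319 — all match ✓
No second candidate reproduces the full scan.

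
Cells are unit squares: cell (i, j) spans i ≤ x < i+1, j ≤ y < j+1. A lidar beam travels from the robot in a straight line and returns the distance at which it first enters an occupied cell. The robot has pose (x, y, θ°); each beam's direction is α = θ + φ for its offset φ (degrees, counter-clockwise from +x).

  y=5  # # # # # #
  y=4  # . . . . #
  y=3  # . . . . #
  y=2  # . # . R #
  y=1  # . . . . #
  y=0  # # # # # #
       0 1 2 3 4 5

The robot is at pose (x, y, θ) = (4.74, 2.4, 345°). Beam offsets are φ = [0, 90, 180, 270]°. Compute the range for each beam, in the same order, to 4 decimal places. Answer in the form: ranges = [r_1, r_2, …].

beam 1: φ=0°, α=345°
  direction (0.9659, -0.2588); cell (4,2); t to first gridline: x 0.2692, y 1.5455 (then +1.0353 / +3.8637)
    (5,2) via x @ 0.2692  # hit
  → r_1 = 0.2692
beam 2: φ=90°, α=75°
  direction (0.2588, 0.9659); cell (4,2); t to first gridline: x 1.0046, y 0.6212 (then +3.8637 / +1.0353)
    (4,3) via y @ 0.6212
    (5,3) via x @ 1.0046  # hit
  → r_2 = 1.0046
beam 3: φ=180°, α=165°
  direction (-0.9659, 0.2588); cell (4,2); t to first gridline: x 0.7661, y 2.3182 (then +1.0353 / +3.8637)
    (3,2) via x @ 0.7661
    (2,2) via x @ 1.8014  # hit
  → r_3 = 1.8014
beam 4: φ=270°, α=255°
  direction (-0.2588, -0.9659); cell (4,2); t to first gridline: x 2.8591, y 0.4141 (then +3.8637 / +1.0353)
    (4,1) via y @ 0.4141
    (4,0) via y @ 1.4494  # hit
  → r_4 = 1.4494

ranges = [0.2692, 1.0046, 1.8014, 1.4494]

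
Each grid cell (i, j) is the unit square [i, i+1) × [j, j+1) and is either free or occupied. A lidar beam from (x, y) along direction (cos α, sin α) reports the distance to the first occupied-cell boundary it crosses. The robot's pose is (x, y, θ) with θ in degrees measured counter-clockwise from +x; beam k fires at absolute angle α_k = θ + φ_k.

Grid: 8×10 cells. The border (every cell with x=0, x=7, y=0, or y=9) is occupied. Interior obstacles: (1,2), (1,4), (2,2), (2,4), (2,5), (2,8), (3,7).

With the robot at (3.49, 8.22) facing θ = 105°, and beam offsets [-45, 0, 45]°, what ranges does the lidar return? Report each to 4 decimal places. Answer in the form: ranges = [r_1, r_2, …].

ranges = [0.9007, 0.8075, 0.5658]

beam 1: φ=-45°, α=60°
  direction (0.5000, 0.8660); cell (3,8); t to first gridline: x 1.0200, y 0.9007 (then +2.0000 / +1.1547)
    (3,9) via y @ 0.9007  # hit
  → r_1 = 0.9007
beam 2: φ=0°, α=105°
  direction (-0.2588, 0.9659); cell (3,8); t to first gridline: x 1.8932, y 0.8075 (then +3.8637 / +1.0353)
    (3,9) via y @ 0.8075  # hit
  → r_2 = 0.8075
beam 3: φ=45°, α=150°
  direction (-0.8660, 0.5000); cell (3,8); t to first gridline: x 0.5658, y 1.5600 (then +1.1547 / +2.0000)
    (2,8) via x @ 0.5658  # hit
  → r_3 = 0.5658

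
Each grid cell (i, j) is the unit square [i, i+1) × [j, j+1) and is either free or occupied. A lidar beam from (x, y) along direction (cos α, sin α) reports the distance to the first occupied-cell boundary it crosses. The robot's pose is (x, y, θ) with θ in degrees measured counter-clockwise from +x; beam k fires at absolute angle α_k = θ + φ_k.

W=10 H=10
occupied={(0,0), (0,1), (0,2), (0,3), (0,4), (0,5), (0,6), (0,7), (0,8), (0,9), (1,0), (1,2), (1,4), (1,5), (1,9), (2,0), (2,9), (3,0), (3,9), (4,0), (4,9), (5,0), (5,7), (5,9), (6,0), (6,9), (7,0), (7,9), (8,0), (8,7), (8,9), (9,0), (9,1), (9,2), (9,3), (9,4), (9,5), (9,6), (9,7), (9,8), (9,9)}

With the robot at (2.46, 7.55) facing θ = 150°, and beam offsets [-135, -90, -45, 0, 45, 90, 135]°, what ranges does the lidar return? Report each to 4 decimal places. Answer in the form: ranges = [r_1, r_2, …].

ranges = [5.6024, 1.6743, 1.5012, 1.6859, 1.5115, 1.7898, 6.7811]

beam 1: φ=-135°, α=15°
  direction (0.9659, 0.2588); cell (2,7); t to first gridline: x 0.5590, y 1.7387 (then +1.0353 / +3.8637)
    (3,7) via x @ 0.5590
    (4,7) via x @ 1.5943
    (4,8) via y @ 1.7387
    (5,8) via x @ 2.6296
    (6,8) via x @ 3.6649
    (7,8) via x @ 4.7002
    (7,9) via y @ 5.6024  # hit
  → r_1 = 5.6024
beam 2: φ=-90°, α=60°
  direction (0.5000, 0.8660); cell (2,7); t to first gridline: x 1.0800, y 0.5196 (then +2.0000 / +1.1547)
    (2,8) via y @ 0.5196
    (3,8) via x @ 1.0800
    (3,9) via y @ 1.6743  # hit
  → r_2 = 1.6743
beam 3: φ=-45°, α=105°
  direction (-0.2588, 0.9659); cell (2,7); t to first gridline: x 1.7773, y 0.4659 (then +3.8637 / +1.0353)
    (2,8) via y @ 0.4659
    (2,9) via y @ 1.5012  # hit
  → r_3 = 1.5012
beam 4: φ=0°, α=150°
  direction (-0.8660, 0.5000); cell (2,7); t to first gridline: x 0.5312, y 0.9000 (then +1.1547 / +2.0000)
    (1,7) via x @ 0.5312
    (1,8) via y @ 0.9000
    (0,8) via x @ 1.6859  # hit
  → r_4 = 1.6859
beam 5: φ=45°, α=195°
  direction (-0.9659, -0.2588); cell (2,7); t to first gridline: x 0.4762, y 2.1250 (then +1.0353 / +3.8637)
    (1,7) via x @ 0.4762
    (0,7) via x @ 1.5115  # hit
  → r_5 = 1.5115
beam 6: φ=90°, α=240°
  direction (-0.5000, -0.8660); cell (2,7); t to first gridline: x 0.9200, y 0.6351 (then +2.0000 / +1.1547)
    (2,6) via y @ 0.6351
    (1,6) via x @ 0.9200
    (1,5) via y @ 1.7898  # hit
  → r_6 = 1.7898
beam 7: φ=135°, α=285°
  direction (0.2588, -0.9659); cell (2,7); t to first gridline: x 2.0864, y 0.5694 (then +3.8637 / +1.0353)
    (2,6) via y @ 0.5694
    (2,5) via y @ 1.6047
    (3,5) via x @ 2.0864
    (3,4) via y @ 2.6400
    (3,3) via y @ 3.6752
    (3,2) via y @ 4.7105
    (3,1) via y @ 5.7458
    (4,1) via x @ 5.9501
    (4,0) via y @ 6.7811  # hit
  → r_7 = 6.7811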